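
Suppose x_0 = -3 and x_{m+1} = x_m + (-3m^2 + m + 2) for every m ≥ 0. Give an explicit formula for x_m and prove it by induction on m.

Claim: x_m = -m^3 + 2m^2 + m − 3.

Base case: x_0 = -3, and -0^3 + 2·0^2 + 0 − 3 = -3.
Assume x_r = -r^3 + 2r^2 + r − 3.
Then x_{r+1} = x_r + (-3r^2 + r + 2) = (-r^3 + 2r^2 + r − 3) + (-3r^2 + r + 2) = -r^3 − r^2 + 2r − 1,
and -(r+1)^3 + 2·(r+1)^2 + (r+1) − 3 = -r^3 − r^2 + 2r − 1.
Hence x_m = -m^3 + 2m^2 + m − 3 for every m ≥ 0, by induction.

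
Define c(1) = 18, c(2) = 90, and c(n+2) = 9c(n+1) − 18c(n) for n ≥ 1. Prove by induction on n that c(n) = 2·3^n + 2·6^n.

Base cases: c(1) = 18 and 2·3^1 + 2·6^1 = 18; c(2) = 90 and 2·3^2 + 2·6^2 = 90.
Assume c(i) = 2·3^i + 2·6^i for all 1 ≤ i ≤ j, where j ≥ 2.
Then c(j+1) = 9c(j) − 18c(j−1) = 9·(2·3^j + 2·6^j) − 18·(2·3^{j−1} + 2·6^{j−1}) = 2·(9·3 − 18)3^{j−1} + 2·(9·6 − 18)6^{j−1} = 18·3^{j−1} + 72·6^{j−1} = 2·3^{j+1} + 2·6^{j+1}.
Hence c(n) = 2·3^n + 2·6^n for every n ≥ 1, by strong induction.

c(n) = 2·3^n + 2·6^n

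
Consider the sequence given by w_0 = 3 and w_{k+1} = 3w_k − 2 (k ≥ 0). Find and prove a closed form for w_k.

Claim: w_k = 2·3^k + 1.

Base case: w_0 = 3, and 2·3^0 + 1 = 2 + 1 = 3.
Assume w_j = 2·3^j + 1 for some j ≥ 0.
Then w_{j+1} = 3w_j − 2 = 3·(2·3^j + 1) − 2 = 6·3^j + 3 − 2 = 2·3^{j+1} + 1.
By induction, w_k = 2·3^k + 1 for all k ≥ 0.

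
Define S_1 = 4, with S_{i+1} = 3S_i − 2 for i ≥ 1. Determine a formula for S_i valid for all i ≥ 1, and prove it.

Claim: S_i = 3^i + 1.

Base case: S_1 = 4, and 3^1 + 1 = 3 + 1 = 4.
Assume S_j = 3^j + 1 for some j ≥ 1.
Then S_{j+1} = 3S_j − 2 = 3·(3^j + 1) − 2 = 3^{j+1} + 3 − 2 = 3^{j+1} + 1.
This completes the inductive step, so S_i = 3^i + 1 for all i ≥ 1.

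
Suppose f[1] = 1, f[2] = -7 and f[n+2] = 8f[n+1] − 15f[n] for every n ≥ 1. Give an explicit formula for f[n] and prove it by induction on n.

Claim: f[n] = -5^n + 2·3^n.

Base cases: f[1] = 1 and -5^1 + 2·3^1 = 1; f[2] = -7 and -5^2 + 2·3^2 = -7.
Assume f[j] = -5^j + 2·3^j for all 1 ≤ j ≤ r, where r ≥ 2.
Then f[r+1] = 8f[r] − 15f[r−1] = 8·(-5^r + 2·3^r) − 15·(-5^{r−1} + 2·3^{r−1}) = -(8·5 − 15)5^{r−1} + 2·(8·3 − 15)3^{r−1} = -25·5^{r−1} + 18·3^{r−1} = -5^{r+1} + 2·3^{r+1}.
By strong induction, f[n] = -5^n + 2·3^n for all n ≥ 1.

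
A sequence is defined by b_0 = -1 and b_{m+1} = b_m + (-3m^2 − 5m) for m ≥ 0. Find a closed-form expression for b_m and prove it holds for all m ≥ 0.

Claim: b_m = -m^3 − m^2 + 2m − 1.

Base case: b_0 = -1, and -0^3 − 0^2 + 2·0 − 1 = -1.
Assume b_j = -j^3 − j^2 + 2j − 1.
Then b_{j+1} = b_j + (-3j^2 − 5j) = (-j^3 − j^2 + 2j − 1) + (-3j^2 − 5j) = -j^3 − 4j^2 − 3j − 1,
and -(j+1)^3 − (j+1)^2 + 2·(j+1) − 1 = -j^3 − 4j^2 − 3j − 1.
This completes the inductive step, so b_m = -m^3 − m^2 + 2m − 1 for all m ≥ 0.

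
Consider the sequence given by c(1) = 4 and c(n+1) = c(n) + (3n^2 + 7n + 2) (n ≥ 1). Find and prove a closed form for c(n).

Claim: c(n) = n^3 + 2n^2 − n + 2.

Base case: c(1) = 4, and 1^3 + 2·1^2 − 1 + 2 = 4.
Assume c(j) = j^3 + 2j^2 − j + 2.
Then c(j+1) = c(j) + (3j^2 + 7j + 2) = (j^3 + 2j^2 − j + 2) + (3j^2 + 7j + 2) = j^3 + 5j^2 + 6j + 4,
and (j+1)^3 + 2·(j+1)^2 − (j+1) + 2 = j^3 + 5j^2 + 6j + 4.
By induction, c(n) = n^3 + 2n^2 − n + 2 for all n ≥ 1.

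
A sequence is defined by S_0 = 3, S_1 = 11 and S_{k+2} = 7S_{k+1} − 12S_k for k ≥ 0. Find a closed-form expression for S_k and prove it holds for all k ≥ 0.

Claim: S_k = 3^k + 2·4^k.

Base cases: S_0 = 3 and 3^0 + 2·4^0 = 3; S_1 = 11 and 3^1 + 2·4^1 = 11.
Assume S_j = 3^j + 2·4^j for all 0 ≤ j ≤ r, where r ≥ 1.
Then S_{r+1} = 7S_r − 12S_{r−1} = 7·(3^r + 2·4^r) − 12·(3^{r−1} + 2·4^{r−1}) = (7·3 − 12)3^{r−1} + 2·(7·4 − 12)4^{r−1} = 9·3^{r−1} + 32·4^{r−1} = 3^{r+1} + 2·4^{r+1}.
By strong induction, S_k = 3^k + 2·4^k for all k ≥ 0.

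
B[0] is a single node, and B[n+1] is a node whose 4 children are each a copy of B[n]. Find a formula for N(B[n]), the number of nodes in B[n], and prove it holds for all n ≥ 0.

Claim: N(B[n]) = (4^{n+1} − 1)/3.

Base case: N(B[0]) = 1, and (4^{0+1} − 1)/3 = 1.
Assume N(B[r]) = (4^{r+1} − 1)/3.
Then N(B[r+1]) = 1 + 4N(B[r]) = 1 + 4·(4^{r+1} − 1)/3 = 1 + (4^{r+2} − 4)/3 = (3 + 4^{r+2} − 4)/3 = (4^{r+2} − 1)/3.
This completes the inductive step, so N(B[n]) = (4^{n+1} − 1)/3 for all n ≥ 0.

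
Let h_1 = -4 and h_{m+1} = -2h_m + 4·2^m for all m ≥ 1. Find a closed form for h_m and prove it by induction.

Claim: h_m = 3·(-2)^m + 2^m.

Base case: h_1 = -4, and 3·(-2)^1 + 2^1 = -6 + 2 = -4.
Assume h_k = 3·(-2)^k + 2^k for some k ≥ 1.
Then h_{k+1} = -2h_k + 4·2^k = -2·(3·(-2)^k + 2^k) + 4·2^k = 3·(-2)^{k+1} − 2·2^k + 4·2^k = 3·(-2)^{k+1} + 2·2^k = 3·(-2)^{k+1} + 2^{k+1}.
So the formula holds for k+1, and by induction h_m = 3·(-2)^m + 2^m for all m ≥ 1.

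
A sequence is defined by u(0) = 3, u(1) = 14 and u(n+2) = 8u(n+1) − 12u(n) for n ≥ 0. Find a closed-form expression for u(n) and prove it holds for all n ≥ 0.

Claim: u(n) = 2·6^n + 2^n.

Base cases: u(0) = 3 and 2·6^0 + 2^0 = 3; u(1) = 14 and 2·6^1 + 2^1 = 14.
Assume u(j) = 2·6^j + 2^j for all 0 ≤ j ≤ m, where m ≥ 1.
Then u(m+1) = 8u(m) − 12u(m−1) = 8·(2·6^m + 2^m) − 12·(2·6^{m−1} + 2^{m−1}) = 2·(8·6 − 12)6^{m−1} + (8·2 − 12)2^{m−1} = 72·6^{m−1} + 4·2^{m−1} = 2·6^{m+1} + 2^{m+1}.
This completes the inductive step, so u(n) = 2·6^n + 2^n for all n ≥ 0.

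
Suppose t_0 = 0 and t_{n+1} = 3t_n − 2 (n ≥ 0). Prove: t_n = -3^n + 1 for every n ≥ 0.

Base case: t_0 = 0, and -3^0 + 1 = -1 + 1 = 0.
Assume t_m = -3^m + 1 for some m ≥ 0.
Then t_{m+1} = 3t_m − 2 = 3·(-3^m + 1) − 2 = -3^{m+1} + 3 − 2 = -3^{m+1} + 1.
This completes the inductive step, so t_n = -3^n + 1 for all n ≥ 0.

t_n = -3^n + 1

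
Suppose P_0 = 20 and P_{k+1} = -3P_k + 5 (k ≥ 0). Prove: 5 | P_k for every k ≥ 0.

Base case: P_0 = 20 = 5·4, so 5 | P_0.
Assume 5 | P_j, so P_j = 5t for some integer t.
Then P_{j+1} = -3P_j + 5 = -3·(5t) + 5 = 5(-3t + 1), so 5 | P_{j+1}.
So the property holds for j+1, and by induction 5 | P_k for all k ≥ 0.

5 | P_k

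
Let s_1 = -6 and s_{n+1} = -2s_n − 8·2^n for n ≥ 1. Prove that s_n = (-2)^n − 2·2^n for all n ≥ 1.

Base case: s_1 = -6, and (-2)^1 − 2·2^1 = -2 − 4 = -6.
Assume s_m = (-2)^m − 2·2^m for some m ≥ 1.
Then s_{m+1} = -2s_m − 8·2^m = -2·((-2)^m − 2·2^m) − 8·2^m = (-2)^{m+1} + 4·2^m − 8·2^m = (-2)^{m+1} − 4·2^m = (-2)^{m+1} − 2·2^{m+1}.
This completes the inductive step, so s_n = (-2)^n − 2·2^n for all n ≥ 1.

s_n = (-2)^n − 2·2^n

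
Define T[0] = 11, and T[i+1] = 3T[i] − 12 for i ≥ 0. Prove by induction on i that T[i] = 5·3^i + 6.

Base case: T[0] = 11, and 5·3^0 + 6 = 5 + 6 = 11.
Assume T[m] = 5·3^m + 6 for some m ≥ 0.
Then T[m+1] = 3T[m] − 12 = 3·(5·3^m + 6) − 12 = 15·3^m + 18 − 12 = 5·3^{m+1} + 6.
By induction, T[i] = 5·3^i + 6 for all i ≥ 0.

T[i] = 5·3^i + 6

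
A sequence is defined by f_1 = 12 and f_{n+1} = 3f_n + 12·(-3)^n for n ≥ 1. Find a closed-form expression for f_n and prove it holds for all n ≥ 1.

Claim: f_n = 2·3^n − 2·(-3)^n.

Base case: f_1 = 12, and 2·3^1 − 2·(-3)^1 = 6 + 6 = 12.
Assume f_k = 2·3^k − 2·(-3)^k for some k ≥ 1.
Then f_{k+1} = 3f_k + 12·(-3)^k = 3·(2·3^k − 2·(-3)^k) + 12·(-3)^k = 2·3^{k+1} − 6·(-3)^k + 12·(-3)^k = 2·3^{k+1} + 6·(-3)^k = 2·3^{k+1} − 2·(-3)^{k+1}.
So the formula holds for k+1, and by induction f_n = 2·3^n − 2·(-3)^n for all n ≥ 1.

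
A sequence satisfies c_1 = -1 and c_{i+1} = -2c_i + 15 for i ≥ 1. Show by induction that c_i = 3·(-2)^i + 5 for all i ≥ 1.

Base case: c_1 = -1, and 3·(-2)^1 + 5 = -6 + 5 = -1.
Assume c_k = 3·(-2)^k + 5 for some k ≥ 1.
Then c_{k+1} = -2c_k + 15 = -2·(3·(-2)^k + 5) + 15 = -6·(-2)^k − 10 + 15 = 3·(-2)^{k+1} + 5.
So the formula holds for k+1, and by induction c_i = 3·(-2)^i + 5 for all i ≥ 1.

c_i = 3·(-2)^i + 5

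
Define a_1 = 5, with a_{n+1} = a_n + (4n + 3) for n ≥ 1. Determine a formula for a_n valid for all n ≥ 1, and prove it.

Claim: a_n = 2n^2 + n + 2.

Base case: a_1 = 5, and 2·1^2 + 1 + 2 = 5.
Assume a_m = 2m^2 + m + 2.
Then a_{m+1} = a_m + (4m + 3) = (2m^2 + m + 2) + (4m + 3) = 2m^2 + 5m + 5,
and 2·(m+1)^2 + (m+1) + 2 = 2m^2 + 5m + 5.
Hence a_n = 2n^2 + n + 2 for every n ≥ 1, by induction.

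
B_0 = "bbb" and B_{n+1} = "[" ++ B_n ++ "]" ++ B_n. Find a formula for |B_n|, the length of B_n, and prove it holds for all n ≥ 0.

Claim: |B_n| = 5·2^n − 2.

Base case: |B_0| = 3, and 5·2^0 − 2 = 3.
Assume |B_m| = 5·2^m − 2.
Then |B_{m+1}| = 1 + |B_m| + 1 + |B_m| = 2|B_m| + 2 = 2(5·2^m − 2) + 2 = 5·2^{m+1} − 4 + 2 = 5·2^{m+1} − 2.
Hence |B_n| = 5·2^n − 2 for every n ≥ 0, by induction.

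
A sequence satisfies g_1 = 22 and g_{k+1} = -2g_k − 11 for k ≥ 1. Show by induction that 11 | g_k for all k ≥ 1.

Base case: g_1 = 22 = 11·2, so 11 | g_1.
Assume 11 | g_j, so g_j = 11t for some integer t.
Then g_{j+1} = -2g_j − 11 = -2·(11t) − 11 = 11(-2t − 1), so 11 | g_{j+1}.
This completes the inductive step, so 11 | g_k for all k ≥ 1.

11 | g_k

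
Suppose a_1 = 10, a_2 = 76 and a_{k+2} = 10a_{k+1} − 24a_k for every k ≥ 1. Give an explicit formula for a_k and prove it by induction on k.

Claim: a_k = 3·6^k − 2·4^k.

Base cases: a_1 = 10 and 3·6^1 − 2·4^1 = 10; a_2 = 76 and 3·6^2 − 2·4^2 = 76.
Assume a_j = 3·6^j − 2·4^j for all 1 ≤ j ≤ r, where r ≥ 2.
Then a_{r+1} = 10a_r − 24a_{r−1} = 10·(3·6^r − 2·4^r) − 24·(3·6^{r−1} − 2·4^{r−1}) = 3·(10·6 − 24)6^{r−1} − 2·(10·4 − 24)4^{r−1} = 108·6^{r−1} − 32·4^{r−1} = 3·6^{r+1} − 2·4^{r+1}.
So the formula holds for r+1, and by strong induction a_k = 3·6^k − 2·4^k for all k ≥ 1.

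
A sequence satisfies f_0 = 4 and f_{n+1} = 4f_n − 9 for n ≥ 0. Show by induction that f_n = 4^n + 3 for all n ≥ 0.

Base case: f_0 = 4, and 4^0 + 3 = 1 + 3 = 4.
Assume f_r = 4^r + 3 for some r ≥ 0.
Then f_{r+1} = 4f_r − 9 = 4·(4^r + 3) − 9 = 4^{r+1} + 12 − 9 = 4^{r+1} + 3.
By induction, f_n = 4^n + 3 for all n ≥ 0.

f_n = 4^n + 3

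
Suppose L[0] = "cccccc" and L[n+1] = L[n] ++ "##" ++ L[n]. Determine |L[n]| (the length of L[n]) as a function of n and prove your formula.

Claim: |L[n]| = 2^{n+3} − 2.

Base case: |L[0]| = 6, and 2^{0+3} − 2 = 6.
Assume |L[j]| = 2^{j+3} − 2.
Then |L[j+1]| = |L[j]| + 2 + |L[j]| = 2|L[j]| + 2 = 2(2^{j+3} − 2) + 2 = 2^{j+1+3} − 4 + 2 = 2^{j+1+3} − 2.
This completes the inductive step, so |L[n]| = 2^{n+3} − 2 for all n ≥ 0.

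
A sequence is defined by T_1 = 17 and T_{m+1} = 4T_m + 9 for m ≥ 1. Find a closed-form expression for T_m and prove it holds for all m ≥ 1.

Claim: T_m = 5·4^m − 3.

Base case: T_1 = 17, and 5·4^1 − 3 = 20 − 3 = 17.
Assume T_j = 5·4^j − 3 for some j ≥ 1.
Then T_{j+1} = 4T_j + 9 = 4·(5·4^j − 3) + 9 = 20·4^j − 12 + 9 = 5·4^{j+1} − 3.
By induction, T_m = 5·4^m − 3 for all m ≥ 1.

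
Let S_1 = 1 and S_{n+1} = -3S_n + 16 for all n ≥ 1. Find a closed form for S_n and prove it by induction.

Claim: S_n = (-3)^n + 4.

Base case: S_1 = 1, and (-3)^1 + 4 = -3 + 4 = 1.
Assume S_r = (-3)^r + 4 for some r ≥ 1.
Then S_{r+1} = -3S_r + 16 = -3·((-3)^r + 4) + 16 = -3·(-3)^r − 12 + 16 = (-3)^{r+1} + 4.
By induction, S_n = (-3)^n + 4 for all n ≥ 1.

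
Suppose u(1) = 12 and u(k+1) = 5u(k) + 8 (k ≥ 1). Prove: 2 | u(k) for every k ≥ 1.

Base case: u(1) = 12 = 2·6, so 2 | u(1).
Assume 2 | u(r), so u(r) = 2t for some integer t.
Then u(r+1) = 5u(r) + 8 = 5·(2t) + 8 = 2(5t + 4), so 2 | u(r+1).
This completes the inductive step, so 2 | u(k) for all k ≥ 1.

2 | u(k)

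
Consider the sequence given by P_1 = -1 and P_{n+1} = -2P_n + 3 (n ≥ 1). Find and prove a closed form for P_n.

Claim: P_n = (-2)^n + 1.

Base case: P_1 = -1, and (-2)^1 + 1 = -2 + 1 = -1.
Assume P_m = (-2)^m + 1 for some m ≥ 1.
Then P_{m+1} = -2P_m + 3 = -2·((-2)^m + 1) + 3 = -2·(-2)^m − 2 + 3 = (-2)^{m+1} + 1.
This completes the inductive step, so P_n = (-2)^n + 1 for all n ≥ 1.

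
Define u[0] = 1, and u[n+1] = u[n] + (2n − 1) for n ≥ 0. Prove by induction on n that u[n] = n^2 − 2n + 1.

Base case: u[0] = 1, and 0^2 − 2·0 + 1 = 1.
Assume u[j] = j^2 − 2j + 1.
Then u[j+1] = u[j] + (2j − 1) = (j^2 − 2j + 1) + (2j − 1) = j^2,
and (j+1)^2 − 2·(j+1) + 1 = j^2.
This completes the inductive step, so u[n] = n^2 − 2n + 1 for all n ≥ 0.

u[n] = n^2 − 2n + 1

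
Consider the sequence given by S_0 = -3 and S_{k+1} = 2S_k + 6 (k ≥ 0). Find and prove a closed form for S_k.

Claim: S_k = 3·2^k − 6.

Base case: S_0 = -3, and 3·2^0 − 6 = 3 − 6 = -3.
Assume S_j = 3·2^j − 6 for some j ≥ 0.
Then S_{j+1} = 2S_j + 6 = 2·(3·2^j − 6) + 6 = 6·2^j − 12 + 6 = 3·2^{j+1} − 6.
So the formula holds for j+1, and by induction S_k = 3·2^k − 6 for all k ≥ 0.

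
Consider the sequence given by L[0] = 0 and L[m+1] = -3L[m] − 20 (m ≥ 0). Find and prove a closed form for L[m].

Claim: L[m] = 5·(-3)^m − 5.

Base case: L[0] = 0, and 5·(-3)^0 − 5 = 5 − 5 = 0.
Assume L[r] = 5·(-3)^r − 5 for some r ≥ 0.
Then L[r+1] = -3L[r] − 20 = -3·(5·(-3)^r − 5) − 20 = -15·(-3)^r + 15 − 20 = 5·(-3)^{r+1} − 5.
By induction, L[m] = 5·(-3)^m − 5 for all m ≥ 0.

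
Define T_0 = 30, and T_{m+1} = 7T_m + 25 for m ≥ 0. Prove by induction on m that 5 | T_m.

Base case: T_0 = 30 = 5·6, so 5 | T_0.
Assume 5 | T_k, so T_k = 5t for some integer t.
Then T_{k+1} = 7T_k + 25 = 7·(5t) + 25 = 5(7t + 5), so 5 | T_{k+1}.
By induction, 5 | T_m for all m ≥ 0.

5 | T_m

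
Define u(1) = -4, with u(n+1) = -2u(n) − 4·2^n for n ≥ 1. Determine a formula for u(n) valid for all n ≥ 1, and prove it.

Claim: u(n) = (-2)^n − 2^n.

Base case: u(1) = -4, and (-2)^1 − 2^1 = -2 − 2 = -4.
Assume u(r) = (-2)^r − 2^r for some r ≥ 1.
Then u(r+1) = -2u(r) − 4·2^r = -2·((-2)^r − 2^r) − 4·2^r = (-2)^{r+1} + 2·2^r − 4·2^r = (-2)^{r+1} − 2·2^r = (-2)^{r+1} − 2^{r+1}.
By induction, u(n) = (-2)^n − 2^n for all n ≥ 1.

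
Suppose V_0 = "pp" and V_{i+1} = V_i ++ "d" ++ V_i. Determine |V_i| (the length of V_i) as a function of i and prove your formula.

Claim: |V_i| = 3·2^i − 1.

Base case: |V_0| = 2, and 3·2^0 − 1 = 2.
Assume |V_j| = 3·2^j − 1.
Then |V_{j+1}| = |V_j| + 1 + |V_j| = 2|V_j| + 1 = 2(3·2^j − 1) + 1 = 3·2^{j+1} − 2 + 1 = 3·2^{j+1} − 1.
This completes the inductive step, so |V_i| = 3·2^i − 1 for all i ≥ 0.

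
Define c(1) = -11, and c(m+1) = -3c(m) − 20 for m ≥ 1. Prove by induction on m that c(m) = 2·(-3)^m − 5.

Base case: c(1) = -11, and 2·(-3)^1 − 5 = -6 − 5 = -11.
Assume c(r) = 2·(-3)^r − 5 for some r ≥ 1.
Then c(r+1) = -3c(r) − 20 = -3·(2·(-3)^r − 5) − 20 = -6·(-3)^r + 15 − 20 = 2·(-3)^{r+1} − 5.
By induction, c(m) = 2·(-3)^m − 5 for all m ≥ 1.

c(m) = 2·(-3)^m − 5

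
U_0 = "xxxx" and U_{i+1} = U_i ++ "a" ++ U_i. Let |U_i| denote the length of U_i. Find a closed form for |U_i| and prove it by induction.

Claim: |U_i| = 5·2^i − 1.

Base case: |U_0| = 4, and 5·2^0 − 1 = 4.
Assume |U_j| = 5·2^j − 1.
Then |U_{j+1}| = |U_j| + 1 + |U_j| = 2|U_j| + 1 = 2(5·2^j − 1) + 1 = 5·2^{j+1} − 2 + 1 = 5·2^{j+1} − 1.
So the formula holds for j+1, and by induction |U_i| = 5·2^i − 1 for all i ≥ 0.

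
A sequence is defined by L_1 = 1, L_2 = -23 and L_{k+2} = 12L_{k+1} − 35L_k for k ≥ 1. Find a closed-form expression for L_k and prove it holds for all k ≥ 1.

Claim: L_k = 3·5^k − 2·7^k.

Base cases: L_1 = 1 and 3·5^1 − 2·7^1 = 1; L_2 = -23 and 3·5^2 − 2·7^2 = -23.
Assume L_j = 3·5^j − 2·7^j for all 1 ≤ j ≤ r, where r ≥ 2.
Then L_{r+1} = 12L_r − 35L_{r−1} = 12·(3·5^r − 2·7^r) − 35·(3·5^{r−1} − 2·7^{r−1}) = 3·(12·5 − 35)5^{r−1} − 2·(12·7 − 35)7^{r−1} = 75·5^{r−1} − 98·7^{r−1} = 3·5^{r+1} − 2·7^{r+1}.
Hence L_k = 3·5^k − 2·7^k for every k ≥ 1, by strong induction.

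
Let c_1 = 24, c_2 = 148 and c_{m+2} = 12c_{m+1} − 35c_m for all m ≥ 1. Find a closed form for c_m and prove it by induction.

Claim: c_m = 2·5^m + 2·7^m.

Base cases: c_1 = 24 and 2·5^1 + 2·7^1 = 24; c_2 = 148 and 2·5^2 + 2·7^2 = 148.
Assume c_i = 2·5^i + 2·7^i for all 1 ≤ i ≤ j, where j ≥ 2.
Then c_{j+1} = 12c_j − 35c_{j−1} = 12·(2·5^j + 2·7^j) − 35·(2·5^{j−1} + 2·7^{j−1}) = 2·(12·5 − 35)5^{j−1} + 2·(12·7 − 35)7^{j−1} = 50·5^{j−1} + 98·7^{j−1} = 2·5^{j+1} + 2·7^{j+1}.
Hence c_m = 2·5^m + 2·7^m for every m ≥ 1, by strong induction.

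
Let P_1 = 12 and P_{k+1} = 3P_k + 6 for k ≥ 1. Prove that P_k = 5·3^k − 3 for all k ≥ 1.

Base case: P_1 = 12, and 5·3^1 − 3 = 15 − 3 = 12.
Assume P_r = 5·3^r − 3 for some r ≥ 1.
Then P_{r+1} = 3P_r + 6 = 3·(5·3^r − 3) + 6 = 15·3^r − 9 + 6 = 5·3^{r+1} − 3.
This completes the inductive step, so P_k = 5·3^k − 3 for all k ≥ 1.

P_k = 5·3^k − 3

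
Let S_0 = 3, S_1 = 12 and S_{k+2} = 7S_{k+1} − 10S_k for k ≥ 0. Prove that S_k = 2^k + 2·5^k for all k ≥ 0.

Base cases: S_0 = 3 and 2^0 + 2·5^0 = 3; S_1 = 12 and 2^1 + 2·5^1 = 12.
Assume S_j = 2^j + 2·5^j for all 0 ≤ j ≤ r, where r ≥ 1.
Then S_{r+1} = 7S_r − 10S_{r−1} = 7·(2^r + 2·5^r) − 10·(2^{r−1} + 2·5^{r−1}) = (7·2 − 10)2^{r−1} + 2·(7·5 − 10)5^{r−1} = 4·2^{r−1} + 50·5^{r−1} = 2^{r+1} + 2·5^{r+1}.
Hence S_k = 2^k + 2·5^k for every k ≥ 0, by strong induction.

S_k = 2^k + 2·5^k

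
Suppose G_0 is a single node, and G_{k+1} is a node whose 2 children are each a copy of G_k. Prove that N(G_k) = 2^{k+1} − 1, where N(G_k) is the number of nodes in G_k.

Base case: N(G_0) = 1, and 2^{0+1} − 1 = 1.
Assume N(G_r) = 2^{r+1} − 1.
Then N(G_{r+1}) = 1 + 2N(G_r) = 1 + 2(2^{r+1} − 1) = 2^{r+2} − 2 + 1 = 2^{r+2} − 1.
Hence N(G_k) = 2^{k+1} − 1 for every k ≥ 0, by induction.

N(G_k) = 2^{k+1} − 1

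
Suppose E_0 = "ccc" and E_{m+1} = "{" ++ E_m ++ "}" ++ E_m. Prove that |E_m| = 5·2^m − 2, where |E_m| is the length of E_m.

Base case: |E_0| = 3, and 5·2^0 − 2 = 3.
Assume |E_r| = 5·2^r − 2.
Then |E_{r+1}| = 1 + |E_r| + 1 + |E_r| = 2|E_r| + 2 = 2(5·2^r − 2) + 2 = 5·2^{r+1} − 4 + 2 = 5·2^{r+1} − 2.
By induction, |E_m| = 5·2^m − 2 for all m ≥ 0.

|E_m| = 5·2^m − 2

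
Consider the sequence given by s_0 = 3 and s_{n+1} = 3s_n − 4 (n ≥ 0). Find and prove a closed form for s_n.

Claim: s_n = 3^n + 2.

Base case: s_0 = 3, and 3^0 + 2 = 1 + 2 = 3.
Assume s_j = 3^j + 2 for some j ≥ 0.
Then s_{j+1} = 3s_j − 4 = 3·(3^j + 2) − 4 = 3^{j+1} + 6 − 4 = 3^{j+1} + 2.
This completes the inductive step, so s_n = 3^n + 2 for all n ≥ 0.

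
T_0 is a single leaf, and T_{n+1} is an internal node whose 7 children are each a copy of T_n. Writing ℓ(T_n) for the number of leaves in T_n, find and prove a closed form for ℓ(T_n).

Claim: ℓ(T_n) = 7^n.

Base case: ℓ(T_0) = 1, and 7^0 = 1.
Assume ℓ(T_r) = 7^r.
Then ℓ(T_{r+1}) = 7·ℓ(T_r) = 7·7^r = 7^{r+1}.
By induction, ℓ(T_n) = 7^n for all n ≥ 0.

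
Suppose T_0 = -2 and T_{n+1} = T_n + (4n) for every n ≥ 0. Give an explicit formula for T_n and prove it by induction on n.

Claim: T_n = 2n^2 − 2n − 2.

Base case: T_0 = -2, and 2·0^2 − 2·0 − 2 = -2.
Assume T_k = 2k^2 − 2k − 2.
Then T_{k+1} = T_k + (4k) = (2k^2 − 2k − 2) + (4k) = 2k^2 + 2k − 2,
and 2·(k+1)^2 − 2·(k+1) − 2 = 2k^2 + 2k − 2.
By induction, T_n = 2n^2 − 2n − 2 for all n ≥ 0.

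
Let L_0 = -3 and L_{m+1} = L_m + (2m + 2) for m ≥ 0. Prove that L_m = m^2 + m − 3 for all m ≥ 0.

Base case: L_0 = -3, and 0^2 + 0 − 3 = -3.
Assume L_j = j^2 + j − 3.
Then L_{j+1} = L_j + (2j + 2) = (j^2 + j − 3) + (2j + 2) = j^2 + 3j − 1,
and (j+1)^2 + (j+1) − 3 = j^2 + 3j − 1.
This completes the inductive step, so L_m = m^2 + m − 3 for all m ≥ 0.

L_m = m^2 + m − 3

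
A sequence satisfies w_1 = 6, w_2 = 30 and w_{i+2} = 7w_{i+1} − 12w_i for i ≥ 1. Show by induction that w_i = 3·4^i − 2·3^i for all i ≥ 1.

Base cases: w_1 = 6 and 3·4^1 − 2·3^1 = 6; w_2 = 30 and 3·4^2 − 2·3^2 = 30.
Assume w_t = 3·4^t − 2·3^t for all 1 ≤ t ≤ j, where j ≥ 2.
Then w_{j+1} = 7w_j − 12w_{j−1} = 7·(3·4^j − 2·3^j) − 12·(3·4^{j−1} − 2·3^{j−1}) = 3·(7·4 − 12)4^{j−1} − 2·(7·3 − 12)3^{j−1} = 48·4^{j−1} − 18·3^{j−1} = 3·4^{j+1} − 2·3^{j+1}.
So the formula holds for j+1, and by strong induction w_i = 3·4^i − 2·3^i for all i ≥ 1.

w_i = 3·4^i − 2·3^i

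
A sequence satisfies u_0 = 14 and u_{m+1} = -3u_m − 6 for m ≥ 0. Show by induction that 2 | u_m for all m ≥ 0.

Base case: u_0 = 14 = 2·7, so 2 | u_0.
Assume 2 | u_k, so u_k = 2t for some integer t.
Then u_{k+1} = -3u_k − 6 = -3·(2t) − 6 = 2(-3t − 3), so 2 | u_{k+1}.
This completes the inductive step, so 2 | u_m for all m ≥ 0.

2 | u_m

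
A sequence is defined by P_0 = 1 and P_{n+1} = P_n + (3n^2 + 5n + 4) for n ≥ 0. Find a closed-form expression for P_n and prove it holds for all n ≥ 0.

Claim: P_n = n^3 + n^2 + 2n + 1.

Base case: P_0 = 1, and 0^3 + 0^2 + 2·0 + 1 = 1.
Assume P_k = k^3 + k^2 + 2k + 1.
Then P_{k+1} = P_k + (3k^2 + 5k + 4) = (k^3 + k^2 + 2k + 1) + (3k^2 + 5k + 4) = k^3 + 4k^2 + 7k + 5,
and (k+1)^3 + (k+1)^2 + 2·(k+1) + 1 = k^3 + 4k^2 + 7k + 5.
Hence P_n = n^3 + n^2 + 2n + 1 for every n ≥ 0, by induction.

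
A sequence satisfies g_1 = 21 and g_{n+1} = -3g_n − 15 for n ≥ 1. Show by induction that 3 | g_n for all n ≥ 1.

Base case: g_1 = 21 = 3·7, so 3 | g_1.
Assume 3 | g_r, so g_r = 3t for some integer t.
Then g_{r+1} = -3g_r − 15 = -3·(3t) − 15 = 3(-3t − 5), so 3 | g_{r+1}.
By induction, 3 | g_n for all n ≥ 1.

3 | g_n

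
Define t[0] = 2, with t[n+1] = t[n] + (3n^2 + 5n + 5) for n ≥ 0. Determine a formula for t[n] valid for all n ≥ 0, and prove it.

Claim: t[n] = n^3 + n^2 + 3n + 2.

Base case: t[0] = 2, and 0^3 + 0^2 + 3·0 + 2 = 2.
Assume t[k] = k^3 + k^2 + 3k + 2.
Then t[k+1] = t[k] + (3k^2 + 5k + 5) = (k^3 + k^2 + 3k + 2) + (3k^2 + 5k + 5) = k^3 + 4k^2 + 8k + 7,
and (k+1)^3 + (k+1)^2 + 3·(k+1) + 2 = k^3 + 4k^2 + 8k + 7.
This completes the inductive step, so t[n] = n^3 + n^2 + 3n + 2 for all n ≥ 0.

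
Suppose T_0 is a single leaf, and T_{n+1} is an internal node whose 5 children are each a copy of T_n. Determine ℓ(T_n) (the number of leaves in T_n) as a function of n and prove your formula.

Claim: ℓ(T_n) = 5^n.

Base case: ℓ(T_0) = 1, and 5^0 = 1.
Assume ℓ(T_m) = 5^m.
Then ℓ(T_{m+1}) = 5·ℓ(T_m) = 5·5^m = 5^{m+1}.
So the formula holds for m+1, and by induction ℓ(T_n) = 5^n for all n ≥ 0.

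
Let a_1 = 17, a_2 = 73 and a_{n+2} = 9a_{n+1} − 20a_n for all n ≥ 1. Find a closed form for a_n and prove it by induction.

Claim: a_n = 3·4^n + 5^n.

Base cases: a_1 = 17 and 3·4^1 + 5^1 = 17; a_2 = 73 and 3·4^2 + 5^2 = 73.
Assume a_i = 3·4^i + 5^i for all 1 ≤ i ≤ j, where j ≥ 2.
Then a_{j+1} = 9a_j − 20a_{j−1} = 9·(3·4^j + 5^j) − 20·(3·4^{j−1} + 5^{j−1}) = 3·(9·4 − 20)4^{j−1} + (9·5 − 20)5^{j−1} = 48·4^{j−1} + 25·5^{j−1} = 3·4^{j+1} + 5^{j+1}.
This completes the inductive step, so a_n = 3·4^n + 5^n for all n ≥ 1.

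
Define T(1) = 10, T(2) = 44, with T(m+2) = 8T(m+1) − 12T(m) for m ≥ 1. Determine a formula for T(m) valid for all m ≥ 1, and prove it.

Claim: T(m) = 6^m + 2·2^m.

Base cases: T(1) = 10 and 6^1 + 2·2^1 = 10; T(2) = 44 and 6^2 + 2·2^2 = 44.
Assume T(j) = 6^j + 2·2^j for all 1 ≤ j ≤ r, where r ≥ 2.
Then T(r+1) = 8T(r) − 12T(r−1) = 8·(6^r + 2·2^r) − 12·(6^{r−1} + 2·2^{r−1}) = (8·6 − 12)6^{r−1} + 2·(8·2 − 12)2^{r−1} = 36·6^{r−1} + 8·2^{r−1} = 6^{r+1} + 2·2^{r+1}.
By strong induction, T(m) = 6^m + 2·2^m for all m ≥ 1.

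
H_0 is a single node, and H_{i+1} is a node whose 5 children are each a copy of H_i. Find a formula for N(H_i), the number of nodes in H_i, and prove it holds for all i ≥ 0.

Claim: N(H_i) = (5^{i+1} − 1)/4.

Base case: N(H_0) = 1, and (5^{0+1} − 1)/4 = 1.
Assume N(H_j) = (5^{j+1} − 1)/4.
Then N(H_{j+1}) = 1 + 5N(H_j) = 1 + 5·(5^{j+1} − 1)/4 = 1 + (5^{j+2} − 5)/4 = (4 + 5^{j+2} − 5)/4 = (5^{j+2} − 1)/4.
By induction, N(H_i) = (5^{i+1} − 1)/4 for all i ≥ 0.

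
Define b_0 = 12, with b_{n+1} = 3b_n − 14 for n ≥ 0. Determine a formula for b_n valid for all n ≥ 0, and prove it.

Claim: b_n = 5·3^n + 7.

Base case: b_0 = 12, and 5·3^0 + 7 = 5 + 7 = 12.
Assume b_j = 5·3^j + 7 for some j ≥ 0.
Then b_{j+1} = 3b_j − 14 = 3·(5·3^j + 7) − 14 = 15·3^j + 21 − 14 = 5·3^{j+1} + 7.
By induction, b_n = 5·3^n + 7 for all n ≥ 0.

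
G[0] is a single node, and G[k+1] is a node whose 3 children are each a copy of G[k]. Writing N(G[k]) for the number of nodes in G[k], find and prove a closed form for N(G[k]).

Claim: N(G[k]) = (3^{k+1} − 1)/2.

Base case: N(G[0]) = 1, and (3^{0+1} − 1)/2 = 1.
Assume N(G[j]) = (3^{j+1} − 1)/2.
Then N(G[j+1]) = 1 + 3N(G[j]) = 1 + 3·(3^{j+1} − 1)/2 = 1 + (3^{j+2} − 3)/2 = (2 + 3^{j+2} − 3)/2 = (3^{j+2} − 1)/2.
This completes the inductive step, so N(G[k]) = (3^{k+1} − 1)/2 for all k ≥ 0.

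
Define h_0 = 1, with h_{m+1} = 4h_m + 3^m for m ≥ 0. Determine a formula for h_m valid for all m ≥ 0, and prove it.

Claim: h_m = 2·4^m − 3^m.

Base case: h_0 = 1, and 2·4^0 − 3^0 = 2 − 1 = 1.
Assume h_j = 2·4^j − 3^j for some j ≥ 0.
Then h_{j+1} = 4h_j + 3^j = 4·(2·4^j − 3^j) + 3^j = 2·4^{j+1} − 4·3^j + 3^j = 2·4^{j+1} − 3·3^j = 2·4^{j+1} − 3^{j+1}.
By induction, h_m = 2·4^m − 3^m for all m ≥ 0.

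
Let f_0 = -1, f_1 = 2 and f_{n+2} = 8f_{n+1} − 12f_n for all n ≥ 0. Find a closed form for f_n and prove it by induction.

Claim: f_n = 6^n − 2·2^n.

Base cases: f_0 = -1 and 6^0 − 2·2^0 = -1; f_1 = 2 and 6^1 − 2·2^1 = 2.
Assume f_j = 6^j − 2·2^j for all 0 ≤ j ≤ m, where m ≥ 1.
Then f_{m+1} = 8f_m − 12f_{m−1} = 8·(6^m − 2·2^m) − 12·(6^{m−1} − 2·2^{m−1}) = (8·6 − 12)6^{m−1} − 2·(8·2 − 12)2^{m−1} = 36·6^{m−1} − 8·2^{m−1} = 6^{m+1} − 2·2^{m+1}.
Hence f_n = 6^n − 2·2^n for every n ≥ 0, by strong induction.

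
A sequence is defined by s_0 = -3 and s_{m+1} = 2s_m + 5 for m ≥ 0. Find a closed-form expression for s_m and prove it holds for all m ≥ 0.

Claim: s_m = 2^{m+1} − 5.

Base case: s_0 = -3, and 2^{0+1} − 5 = 2 − 5 = -3.
Assume s_j = 2^{j+1} − 5 for some j ≥ 0.
Then s_{j+1} = 2s_j + 5 = 2·(2^{j+1} − 5) + 5 = 2^{j+2} − 10 + 5 = 2^{j+2} − 5.
Hence s_m = 2^{m+1} − 5 for every m ≥ 0, by induction.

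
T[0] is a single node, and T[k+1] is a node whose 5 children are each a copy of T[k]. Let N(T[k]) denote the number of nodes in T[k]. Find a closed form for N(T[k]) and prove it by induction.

Claim: N(T[k]) = (5^{k+1} − 1)/4.

Base case: N(T[0]) = 1, and (5^{0+1} − 1)/4 = 1.
Assume N(T[j]) = (5^{j+1} − 1)/4.
Then N(T[j+1]) = 1 + 5N(T[j]) = 1 + 5·(5^{j+1} − 1)/4 = 1 + (5^{j+2} − 5)/4 = (4 + 5^{j+2} − 5)/4 = (5^{j+2} − 1)/4.
So the formula holds for j+1, and by induction N(T[k]) = (5^{k+1} − 1)/4 for all k ≥ 0.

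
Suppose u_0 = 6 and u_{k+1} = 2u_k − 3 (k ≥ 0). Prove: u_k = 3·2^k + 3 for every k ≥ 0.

Base case: u_0 = 6, and 3·2^0 + 3 = 3 + 3 = 6.
Assume u_j = 3·2^j + 3 for some j ≥ 0.
Then u_{j+1} = 2u_j − 3 = 2·(3·2^j + 3) − 3 = 6·2^j + 6 − 3 = 3·2^{j+1} + 3.
By induction, u_k = 3·2^k + 3 for all k ≥ 0.

u_k = 3·2^k + 3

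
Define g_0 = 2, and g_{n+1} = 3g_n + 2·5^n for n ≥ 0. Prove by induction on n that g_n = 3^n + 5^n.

Base case: g_0 = 2, and 3^0 + 5^0 = 1 + 1 = 2.
Assume g_m = 3^m + 5^m for some m ≥ 0.
Then g_{m+1} = 3g_m + 2·5^m = 3·(3^m + 5^m) + 2·5^m = 3^{m+1} + 3·5^m + 2·5^m = 3^{m+1} + 5·5^m = 3^{m+1} + 5^{m+1}.
This completes the inductive step, so g_n = 3^n + 5^n for all n ≥ 0.

g_n = 3^n + 5^n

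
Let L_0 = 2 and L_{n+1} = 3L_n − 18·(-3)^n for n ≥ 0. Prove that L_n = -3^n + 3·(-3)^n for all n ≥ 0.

Base case: L_0 = 2, and -3^0 + 3·(-3)^0 = -1 + 3 = 2.
Assume L_m = -3^m + 3·(-3)^m for some m ≥ 0.
Then L_{m+1} = 3L_m − 18·(-3)^m = 3·(-3^m + 3·(-3)^m) − 18·(-3)^m = -3^{m+1} + 9·(-3)^m − 18·(-3)^m = -3^{m+1} − 9·(-3)^m = -3^{m+1} + 3·(-3)^{m+1}.
Hence L_n = -3^n + 3·(-3)^n for every n ≥ 0, by induction.

L_n = -3^n + 3·(-3)^n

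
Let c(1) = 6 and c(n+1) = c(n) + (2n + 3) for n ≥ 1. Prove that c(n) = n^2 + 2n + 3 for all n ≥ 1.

Base case: c(1) = 6, and 1^2 + 2·1 + 3 = 6.
Assume c(r) = r^2 + 2r + 3.
Then c(r+1) = c(r) + (2r + 3) = (r^2 + 2r + 3) + (2r + 3) = r^2 + 4r + 6,
and (r+1)^2 + 2·(r+1) + 3 = r^2 + 4r + 6.
Hence c(n) = n^2 + 2n + 3 for every n ≥ 1, by induction.

c(n) = n^2 + 2n + 3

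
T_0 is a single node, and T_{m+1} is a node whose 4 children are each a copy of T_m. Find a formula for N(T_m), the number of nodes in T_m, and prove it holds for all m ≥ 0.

Claim: N(T_m) = (4^{m+1} − 1)/3.

Base case: N(T_0) = 1, and (4^{0+1} − 1)/3 = 1.
Assume N(T_j) = (4^{j+1} − 1)/3.
Then N(T_{j+1}) = 1 + 4N(T_j) = 1 + 4·(4^{j+1} − 1)/3 = 1 + (4^{j+2} − 4)/3 = (3 + 4^{j+2} − 4)/3 = (4^{j+2} − 1)/3.
Hence N(T_m) = (4^{m+1} − 1)/3 for every m ≥ 0, by induction.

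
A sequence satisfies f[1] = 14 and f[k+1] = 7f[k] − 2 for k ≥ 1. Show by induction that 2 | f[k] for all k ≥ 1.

Base case: f[1] = 14 = 2·7, so 2 | f[1].
Assume 2 | f[m], so f[m] = 2t for some integer t.
Then f[m+1] = 7f[m] − 2 = 7·(2t) − 2 = 2(7t − 1), so 2 | f[m+1].
This completes the inductive step, so 2 | f[k] for all k ≥ 1.

2 | f[k]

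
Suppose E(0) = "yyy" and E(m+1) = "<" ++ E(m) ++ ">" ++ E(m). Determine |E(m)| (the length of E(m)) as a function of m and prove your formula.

Claim: |E(m)| = 5·2^m − 2.

Base case: |E(0)| = 3, and 5·2^0 − 2 = 3.
Assume |E(r)| = 5·2^r − 2.
Then |E(r+1)| = 1 + |E(r)| + 1 + |E(r)| = 2|E(r)| + 2 = 2(5·2^r − 2) + 2 = 5·2^{r+1} − 4 + 2 = 5·2^{r+1} − 2.
By induction, |E(m)| = 5·2^m − 2 for all m ≥ 0.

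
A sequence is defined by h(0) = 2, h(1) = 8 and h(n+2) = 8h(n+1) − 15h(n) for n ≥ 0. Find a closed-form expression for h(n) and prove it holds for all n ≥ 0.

Claim: h(n) = 3^n + 5^n.

Base cases: h(0) = 2 and 3^0 + 5^0 = 2; h(1) = 8 and 3^1 + 5^1 = 8.
Assume h(j) = 3^j + 5^j for all 0 ≤ j ≤ r, where r ≥ 1.
Then h(r+1) = 8h(r) − 15h(r−1) = 8·(3^r + 5^r) − 15·(3^{r−1} + 5^{r−1}) = (8·3 − 15)3^{r−1} + (8·5 − 15)5^{r−1} = 9·3^{r−1} + 25·5^{r−1} = 3^{r+1} + 5^{r+1}.
Hence h(n) = 3^n + 5^n for every n ≥ 0, by strong induction.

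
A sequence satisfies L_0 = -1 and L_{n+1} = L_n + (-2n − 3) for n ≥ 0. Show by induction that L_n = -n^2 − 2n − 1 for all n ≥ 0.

Base case: L_0 = -1, and -0^2 − 2·0 − 1 = -1.
Assume L_m = -m^2 − 2m − 1.
Then L_{m+1} = L_m + (-2m − 3) = (-m^2 − 2m − 1) + (-2m − 3) = -m^2 − 4m − 4,
and -(m+1)^2 − 2·(m+1) − 1 = -m^2 − 4m − 4.
By induction, L_n = -n^2 − 2n − 1 for all n ≥ 0.

L_n = -n^2 − 2n − 1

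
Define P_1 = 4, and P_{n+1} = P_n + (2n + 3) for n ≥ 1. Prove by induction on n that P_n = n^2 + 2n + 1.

Base case: P_1 = 4, and 1^2 + 2·1 + 1 = 4.
Assume P_k = k^2 + 2k + 1.
Then P_{k+1} = P_k + (2k + 3) = (k^2 + 2k + 1) + (2k + 3) = k^2 + 4k + 4,
and (k+1)^2 + 2·(k+1) + 1 = k^2 + 4k + 4.
Hence P_n = n^2 + 2n + 1 for every n ≥ 1, by induction.

P_n = n^2 + 2n + 1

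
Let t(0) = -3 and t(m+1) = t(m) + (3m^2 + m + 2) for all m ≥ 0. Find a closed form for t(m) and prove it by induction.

Claim: t(m) = m^3 − m^2 + 2m − 3.

Base case: t(0) = -3, and 0^3 − 0^2 + 2·0 − 3 = -3.
Assume t(k) = k^3 − k^2 + 2k − 3.
Then t(k+1) = t(k) + (3k^2 + k + 2) = (k^3 − k^2 + 2k − 3) + (3k^2 + k + 2) = k^3 + 2k^2 + 3k − 1,
and (k+1)^3 − (k+1)^2 + 2·(k+1) − 3 = k^3 + 2k^2 + 3k − 1.
This completes the inductive step, so t(m) = m^3 − m^2 + 2m − 3 for all m ≥ 0.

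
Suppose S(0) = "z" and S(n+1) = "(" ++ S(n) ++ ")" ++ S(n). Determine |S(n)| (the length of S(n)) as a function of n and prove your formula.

Claim: |S(n)| = 3·2^n − 2.

Base case: |S(0)| = 1, and 3·2^0 − 2 = 1.
Assume |S(j)| = 3·2^j − 2.
Then |S(j+1)| = 1 + |S(j)| + 1 + |S(j)| = 2|S(j)| + 2 = 2(3·2^j − 2) + 2 = 3·2^{j+1} − 4 + 2 = 3·2^{j+1} − 2.
Hence |S(n)| = 3·2^n − 2 for every n ≥ 0, by induction.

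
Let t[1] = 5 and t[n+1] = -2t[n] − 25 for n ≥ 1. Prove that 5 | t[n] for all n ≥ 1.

Base case: t[1] = 5 = 5·1, so 5 | t[1].
Assume 5 | t[m], so t[m] = 5s for some integer s.
Then t[m+1] = -2t[m] − 25 = -2·(5s) − 25 = 5(-2s − 5), so 5 | t[m+1].
By induction, 5 | t[n] for all n ≥ 1.

5 | t[n]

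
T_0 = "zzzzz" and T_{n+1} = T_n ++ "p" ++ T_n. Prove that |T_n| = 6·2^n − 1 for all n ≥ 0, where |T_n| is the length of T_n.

Base case: |T_0| = 5, and 6·2^0 − 1 = 5.
Assume |T_m| = 6·2^m − 1.
Then |T_{m+1}| = |T_m| + 1 + |T_m| = 2|T_m| + 1 = 2(6·2^m − 1) + 1 = 6·2^{m+1} − 2 + 1 = 6·2^{m+1} − 1.
So the formula holds for m+1, and by induction |T_n| = 6·2^n − 1 for all n ≥ 0.

|T_n| = 6·2^n − 1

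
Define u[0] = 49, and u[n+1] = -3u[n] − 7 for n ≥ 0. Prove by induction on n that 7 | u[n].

Base case: u[0] = 49 = 7·7, so 7 | u[0].
Assume 7 | u[j], so u[j] = 7t for some integer t.
Then u[j+1] = -3u[j] − 7 = -3·(7t) − 7 = 7(-3t − 1), so 7 | u[j+1].
This completes the inductive step, so 7 | u[n] for all n ≥ 0.

7 | u[n]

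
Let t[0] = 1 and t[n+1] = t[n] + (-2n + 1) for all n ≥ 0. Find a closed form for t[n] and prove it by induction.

Claim: t[n] = -n^2 + 2n + 1.

Base case: t[0] = 1, and -0^2 + 2·0 + 1 = 1.
Assume t[m] = -m^2 + 2m + 1.
Then t[m+1] = t[m] + (-2m + 1) = (-m^2 + 2m + 1) + (-2m + 1) = -m^2 + 2,
and -(m+1)^2 + 2·(m+1) + 1 = -m^2 + 2.
By induction, t[n] = -n^2 + 2n + 1 for all n ≥ 0.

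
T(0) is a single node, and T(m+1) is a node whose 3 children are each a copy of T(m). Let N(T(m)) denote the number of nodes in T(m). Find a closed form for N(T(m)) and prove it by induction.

Claim: N(T(m)) = (3^{m+1} − 1)/2.

Base case: N(T(0)) = 1, and (3^{0+1} − 1)/2 = 1.
Assume N(T(k)) = (3^{k+1} − 1)/2.
Then N(T(k+1)) = 1 + 3N(T(k)) = 1 + 3·(3^{k+1} − 1)/2 = 1 + (3^{k+2} − 3)/2 = (2 + 3^{k+2} − 3)/2 = (3^{k+2} − 1)/2.
By induction, N(T(m)) = (3^{m+1} − 1)/2 for all m ≥ 0.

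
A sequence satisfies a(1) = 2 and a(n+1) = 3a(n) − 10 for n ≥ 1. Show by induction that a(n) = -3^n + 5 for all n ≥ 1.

Base case: a(1) = 2, and -3^1 + 5 = -3 + 5 = 2.
Assume a(r) = -3^r + 5 for some r ≥ 1.
Then a(r+1) = 3a(r) − 10 = 3·(-3^r + 5) − 10 = -3^{r+1} + 15 − 10 = -3^{r+1} + 5.
So the formula holds for r+1, and by induction a(n) = -3^n + 5 for all n ≥ 1.

a(n) = -3^n + 5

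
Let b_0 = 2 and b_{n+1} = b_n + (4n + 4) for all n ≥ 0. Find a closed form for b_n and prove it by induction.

Claim: b_n = 2n^2 + 2n + 2.

Base case: b_0 = 2, and 2·0^2 + 2·0 + 2 = 2.
Assume b_r = 2r^2 + 2r + 2.
Then b_{r+1} = b_r + (4r + 4) = (2r^2 + 2r + 2) + (4r + 4) = 2r^2 + 6r + 6,
and 2·(r+1)^2 + 2·(r+1) + 2 = 2r^2 + 6r + 6.
Hence b_n = 2n^2 + 2n + 2 for every n ≥ 0, by induction.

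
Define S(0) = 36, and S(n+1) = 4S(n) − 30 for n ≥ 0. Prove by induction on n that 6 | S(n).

Base case: S(0) = 36 = 6·6, so 6 | S(0).
Assume 6 | S(m), so S(m) = 6t for some integer t.
Then S(m+1) = 4S(m) − 30 = 4·(6t) − 30 = 6(4t − 5), so 6 | S(m+1).
By induction, 6 | S(n) for all n ≥ 0.

6 | S(n)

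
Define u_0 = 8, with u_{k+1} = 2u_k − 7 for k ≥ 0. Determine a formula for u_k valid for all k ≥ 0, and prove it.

Claim: u_k = 2^k + 7.

Base case: u_0 = 8, and 2^0 + 7 = 1 + 7 = 8.
Assume u_r = 2^r + 7 for some r ≥ 0.
Then u_{r+1} = 2u_r − 7 = 2·(2^r + 7) − 7 = 2^{r+1} + 14 − 7 = 2^{r+1} + 7.
By induction, u_k = 2^k + 7 for all k ≥ 0.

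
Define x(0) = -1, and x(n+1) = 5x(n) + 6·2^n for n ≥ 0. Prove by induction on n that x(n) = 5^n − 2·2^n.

Base case: x(0) = -1, and 5^0 − 2·2^0 = 1 − 2 = -1.
Assume x(j) = 5^j − 2·2^j for some j ≥ 0.
Then x(j+1) = 5x(j) + 6·2^j = 5·(5^j − 2·2^j) + 6·2^j = 5^{j+1} − 10·2^j + 6·2^j = 5^{j+1} − 4·2^j = 5^{j+1} − 2·2^{j+1}.
By induction, x(n) = 5^n − 2·2^n for all n ≥ 0.

x(n) = 5^n − 2·2^n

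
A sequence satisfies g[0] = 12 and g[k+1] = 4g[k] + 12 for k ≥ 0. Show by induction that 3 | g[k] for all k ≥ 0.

Base case: g[0] = 12 = 3·4, so 3 | g[0].
Assume 3 | g[r], so g[r] = 3t for some integer t.
Then g[r+1] = 4g[r] + 12 = 4·(3t) + 12 = 3(4t + 4), so 3 | g[r+1].
Hence 3 | g[k] for every k ≥ 0, by induction.

3 | g[k]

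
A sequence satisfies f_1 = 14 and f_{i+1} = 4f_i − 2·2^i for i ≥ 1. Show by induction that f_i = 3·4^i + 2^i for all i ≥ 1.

Base case: f_1 = 14, and 3·4^1 + 2^1 = 12 + 2 = 14.
Assume f_r = 3·4^r + 2^r for some r ≥ 1.
Then f_{r+1} = 4f_r − 2·2^r = 4·(3·4^r + 2^r) − 2·2^r = 3·4^{r+1} + 4·2^r − 2·2^r = 3·4^{r+1} + 2·2^r = 3·4^{r+1} + 2^{r+1}.
Hence f_i = 3·4^i + 2^i for every i ≥ 1, by induction.

f_i = 3·4^i + 2^i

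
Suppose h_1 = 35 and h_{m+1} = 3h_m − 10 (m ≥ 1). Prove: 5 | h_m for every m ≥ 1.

Base case: h_1 = 35 = 5·7, so 5 | h_1.
Assume 5 | h_j, so h_j = 5t for some integer t.
Then h_{j+1} = 3h_j − 10 = 3·(5t) − 10 = 5(3t − 2), so 5 | h_{j+1}.
This completes the inductive step, so 5 | h_m for all m ≥ 1.

5 | h_m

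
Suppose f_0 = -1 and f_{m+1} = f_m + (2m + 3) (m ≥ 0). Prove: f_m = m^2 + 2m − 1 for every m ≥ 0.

Base case: f_0 = -1, and 0^2 + 2·0 − 1 = -1.
Assume f_k = k^2 + 2k − 1.
Then f_{k+1} = f_k + (2k + 3) = (k^2 + 2k − 1) + (2k + 3) = k^2 + 4k + 2,
and (k+1)^2 + 2·(k+1) − 1 = k^2 + 4k + 2.
Hence f_m = m^2 + 2m − 1 for every m ≥ 0, by induction.

f_m = m^2 + 2m − 1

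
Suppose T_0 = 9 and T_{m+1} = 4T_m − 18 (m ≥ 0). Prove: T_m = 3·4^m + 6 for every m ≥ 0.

Base case: T_0 = 9, and 3·4^0 + 6 = 3 + 6 = 9.
Assume T_k = 3·4^k + 6 for some k ≥ 0.
Then T_{k+1} = 4T_k − 18 = 4·(3·4^k + 6) − 18 = 12·4^k + 24 − 18 = 3·4^{k+1} + 6.
Hence T_m = 3·4^m + 6 for every m ≥ 0, by induction.

T_m = 3·4^m + 6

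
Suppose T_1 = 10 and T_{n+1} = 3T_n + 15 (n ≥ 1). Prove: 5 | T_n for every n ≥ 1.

Base case: T_1 = 10 = 5·2, so 5 | T_1.
Assume 5 | T_k, so T_k = 5t for some integer t.
Then T_{k+1} = 3T_k + 15 = 3·(5t) + 15 = 5(3t + 3), so 5 | T_{k+1}.
So the property holds for k+1, and by induction 5 | T_n for all n ≥ 1.

5 | T_n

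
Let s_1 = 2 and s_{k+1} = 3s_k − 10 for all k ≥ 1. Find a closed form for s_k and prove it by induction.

Claim: s_k = -3^k + 5.

Base case: s_1 = 2, and -3^1 + 5 = -3 + 5 = 2.
Assume s_j = -3^j + 5 for some j ≥ 1.
Then s_{j+1} = 3s_j − 10 = 3·(-3^j + 5) − 10 = -3^{j+1} + 15 − 10 = -3^{j+1} + 5.
This completes the inductive step, so s_k = -3^k + 5 for all k ≥ 1.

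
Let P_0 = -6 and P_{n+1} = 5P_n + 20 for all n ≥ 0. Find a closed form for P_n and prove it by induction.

Claim: P_n = -5^n − 5.

Base case: P_0 = -6, and -5^0 − 5 = -1 − 5 = -6.
Assume P_r = -5^r − 5 for some r ≥ 0.
Then P_{r+1} = 5P_r + 20 = 5·(-5^r − 5) + 20 = -5^{r+1} − 25 + 20 = -5^{r+1} − 5.
So the formula holds for r+1, and by induction P_n = -5^n − 5 for all n ≥ 0.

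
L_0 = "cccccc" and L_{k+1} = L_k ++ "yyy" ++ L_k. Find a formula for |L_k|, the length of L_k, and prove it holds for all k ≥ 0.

Claim: |L_k| = 9·2^k − 3.

Base case: |L_0| = 6, and 9·2^0 − 3 = 6.
Assume |L_m| = 9·2^m − 3.
Then |L_{m+1}| = |L_m| + 3 + |L_m| = 2|L_m| + 3 = 2(9·2^m − 3) + 3 = 9·2^{m+1} − 6 + 3 = 9·2^{m+1} − 3.
This completes the inductive step, so |L_k| = 9·2^k − 3 for all k ≥ 0.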